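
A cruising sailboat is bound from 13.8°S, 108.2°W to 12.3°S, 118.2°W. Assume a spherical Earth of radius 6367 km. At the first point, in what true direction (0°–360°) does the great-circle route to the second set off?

277.6°

θ = atan2( sin Δλ·cos φ₂ ,  cos φ₁ sin φ₂ − sin φ₁ cos φ₂ cos Δλ )
  = atan2(-0.1697, +0.0226) = 277.60°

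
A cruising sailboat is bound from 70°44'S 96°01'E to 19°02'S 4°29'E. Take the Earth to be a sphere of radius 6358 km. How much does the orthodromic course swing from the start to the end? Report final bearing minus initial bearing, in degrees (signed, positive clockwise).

+77.7°

Initial bearing θ₁ = atan2(sin Δλ cos φ₂, cos φ₁ sin φ₂ − sin φ₁ cos φ₂ cos Δλ) = 262.08°
Final bearing θ₂ = (initial bearing from the destination back to the start) + 180° = 339.77°
Δθ = θ₂ − θ₁ = +77.7°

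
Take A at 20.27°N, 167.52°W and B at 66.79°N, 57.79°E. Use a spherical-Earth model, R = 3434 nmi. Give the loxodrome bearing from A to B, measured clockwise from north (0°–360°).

Meridional parts: M(φ₁)=+0.3614, M(φ₂)=+1.5830 → ΔM = +1.2216;  Δλ = -2.3508 rad
tan C = Δλ / ΔM = -1.9244 → C = 297.46°

297.5°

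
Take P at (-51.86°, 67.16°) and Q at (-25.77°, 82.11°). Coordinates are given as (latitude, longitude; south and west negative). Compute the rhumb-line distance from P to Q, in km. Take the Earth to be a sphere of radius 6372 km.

Rhumb course C = atan2(Δλ, Δψ) with Δψ = ln[tan(π/4+φ₂/2)/tan(π/4+φ₁/2)] = +0.5964, Δλ = +0.2609 → C = 23.63°
d = R·|Δφ| / |cos C| = 6372·0.45536 / 0.91617 = 3167 km

3167 km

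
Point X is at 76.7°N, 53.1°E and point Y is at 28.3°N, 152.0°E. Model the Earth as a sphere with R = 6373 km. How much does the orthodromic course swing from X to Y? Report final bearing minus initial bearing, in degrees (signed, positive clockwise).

At departure: θ₁ = atan2(sin Δλ cos φ₂, cos φ₁ sin φ₂ − sin φ₁ cos φ₂ cos Δλ) = 74.48°
At arrival: θ₂ = atan2(sin Δλ cos φ₁, −cos φ₂ sin φ₁ + sin φ₂ cos φ₁ cos Δλ) = 165.42°
Δθ = θ₂ − θ₁ = +90.9°

+90.9°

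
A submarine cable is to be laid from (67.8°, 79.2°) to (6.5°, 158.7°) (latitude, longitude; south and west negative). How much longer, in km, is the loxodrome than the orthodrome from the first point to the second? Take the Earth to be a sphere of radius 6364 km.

344 km

Great circle: cos σ = sin φ₁ sin φ₂ + cos φ₁ cos φ₂ cos Δλ,  σ = 1.3967 rad → d_gc = 8888.6 km
Rhumb line: Δψ = -1.5150, q = Δφ/Δψ = 0.7062, d_rh = R√(Δφ²+q²Δλ²) = 9232.9 km
Excess = 9232.9 − 8888.6 = 344.3 ≈ 344 km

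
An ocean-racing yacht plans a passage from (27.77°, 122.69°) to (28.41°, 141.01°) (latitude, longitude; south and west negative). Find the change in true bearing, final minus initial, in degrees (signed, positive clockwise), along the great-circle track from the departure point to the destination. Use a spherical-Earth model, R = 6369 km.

+8.7°

At departure: θ₁ = atan2(sin Δλ cos φ₂, cos φ₁ sin φ₂ − sin φ₁ cos φ₂ cos Δλ) = 83.41°
At arrival: θ₂ = atan2(sin Δλ cos φ₁, −cos φ₂ sin φ₁ + sin φ₂ cos φ₁ cos Δλ) = 92.09°
Δθ = θ₂ − θ₁ = +8.7°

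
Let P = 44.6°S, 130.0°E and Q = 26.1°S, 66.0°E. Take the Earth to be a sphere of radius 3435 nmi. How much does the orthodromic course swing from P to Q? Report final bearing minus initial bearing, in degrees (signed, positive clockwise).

Initial bearing θ₁ = atan2(sin Δλ cos φ₂, cos φ₁ sin φ₂ − sin φ₁ cos φ₂ cos Δλ) = 267.39°
Final bearing θ₂ = (initial bearing from the destination back to the start) + 180° = 307.62°
Δθ = θ₂ − θ₁ = +40.2°

+40.2°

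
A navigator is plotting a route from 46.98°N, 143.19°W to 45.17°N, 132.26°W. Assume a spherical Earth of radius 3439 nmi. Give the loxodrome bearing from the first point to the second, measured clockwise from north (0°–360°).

103.4°

Meridional parts: M(φ₁)=+0.9311, M(φ₂)=+0.8856 → ΔM = -0.0455;  Δλ = +0.1908 rad
tan C = Δλ / ΔM = -4.1886 → C = 103.43°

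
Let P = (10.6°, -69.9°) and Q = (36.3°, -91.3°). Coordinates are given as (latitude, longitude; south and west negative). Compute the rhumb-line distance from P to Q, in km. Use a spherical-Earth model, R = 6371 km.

Δψ = ln[tan(π/4+φ₂/2)/tan(π/4+φ₁/2)] = +0.4947;  Δφ = +0.4485 rad,  Δλ = -0.3735 rad
q = Δφ/Δψ = 0.9067
d = R·√(Δφ² + q²Δλ²) = 6371·0.56204 = 3581 km

3581 km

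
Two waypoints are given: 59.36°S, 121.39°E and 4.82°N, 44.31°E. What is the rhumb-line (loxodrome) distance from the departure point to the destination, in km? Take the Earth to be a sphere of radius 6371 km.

9970 km

Δψ = ln[tan(π/4+φ₂/2)/tan(π/4+φ₁/2)] = +1.3791;  Δφ = +1.1202 rad,  Δλ = -1.3453 rad
q = Δφ/Δψ = 0.8123
d = R·√(Δφ² + q²Δλ²) = 6371·1.56487 = 9970 km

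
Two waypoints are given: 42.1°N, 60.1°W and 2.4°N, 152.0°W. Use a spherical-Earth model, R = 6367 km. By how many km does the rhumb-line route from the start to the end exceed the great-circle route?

219 km

Great circle: cos σ = sin φ₁ sin φ₂ + cos φ₁ cos φ₂ cos Δλ,  σ = 1.5673 rad → d_gc = 9979.0 km
Rhumb line: Δψ = -0.7696, q = Δφ/Δψ = 0.9003, d_rh = R√(Δφ²+q²Δλ²) = 10198.0 km
Excess = 10198.0 − 9979.0 = 219.0 ≈ 219 km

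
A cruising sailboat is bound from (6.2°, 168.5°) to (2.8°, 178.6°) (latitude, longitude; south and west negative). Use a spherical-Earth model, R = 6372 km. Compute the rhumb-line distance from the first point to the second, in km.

Δψ = ln[tan(π/4+φ₂/2)/tan(π/4+φ₁/2)] = -0.0595;  Δφ = -0.0593 rad,  Δλ = +0.1763 rad
q = Δφ/Δψ = 0.9968
d = R·√(Δφ² + q²Δλ²) = 6372·0.18546 = 1182 km

1182 km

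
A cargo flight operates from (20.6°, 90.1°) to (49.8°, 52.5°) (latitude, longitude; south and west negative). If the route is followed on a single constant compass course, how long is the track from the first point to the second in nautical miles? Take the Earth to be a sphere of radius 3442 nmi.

2517 nmi

Rhumb course C = atan2(Δλ, Δψ) with Δψ = ln[tan(π/4+φ₂/2)/tan(π/4+φ₁/2)] = +0.6377, Δλ = -0.6562 → C = 314.18°
d = R·|Δφ| / |cos C| = 3442·0.50964 / 0.69691 = 2517 nmi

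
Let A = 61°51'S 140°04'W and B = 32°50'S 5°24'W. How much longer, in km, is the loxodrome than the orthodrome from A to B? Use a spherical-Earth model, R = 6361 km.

1558 km

Great circle: cos σ = sin φ₁ sin φ₂ + cos φ₁ cos φ₂ cos Δλ,  σ = 1.3701 rad → d_gc = 8714.9 km
Rhumb line: Δψ = +0.7762, q = Δφ/Δψ = 0.6525, d_rh = R√(Δφ²+q²Δλ²) = 10273.3 km
Excess = 10273.3 − 8714.9 = 1558.4 ≈ 1558 km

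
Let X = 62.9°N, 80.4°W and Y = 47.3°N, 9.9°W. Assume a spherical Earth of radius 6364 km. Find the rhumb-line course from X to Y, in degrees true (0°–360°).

Δψ = ln[tan(π/4+φ₂/2)/tan(π/4+φ₁/2)] = -0.4836
Δλ = +1.2305 rad (taken the short way round)
course = atan2(Δλ, Δψ) = 111.46°

111.5°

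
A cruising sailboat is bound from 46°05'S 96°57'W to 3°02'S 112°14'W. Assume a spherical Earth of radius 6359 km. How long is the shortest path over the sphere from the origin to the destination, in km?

Haversine: a = sin²(Δφ/2)+cos φ₁ cos φ₂ sin²(Δλ/2) = 0.14687;  σ = 2·atan2(√a,√(1−a))
σ = 45.068° → d = Rσ = 6359·0.78659 = 5002 km

5002 km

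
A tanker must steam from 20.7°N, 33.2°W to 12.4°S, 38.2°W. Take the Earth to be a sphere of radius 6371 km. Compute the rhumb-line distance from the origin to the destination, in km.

Rhumb course C = atan2(Δλ, Δψ) with Δψ = ln[tan(π/4+φ₂/2)/tan(π/4+φ₁/2)] = -0.5875, Δλ = -0.0873 → C = 188.45°
d = R·|Δφ| / |cos C| = 6371·0.57770 / 0.98915 = 3721 km

3721 km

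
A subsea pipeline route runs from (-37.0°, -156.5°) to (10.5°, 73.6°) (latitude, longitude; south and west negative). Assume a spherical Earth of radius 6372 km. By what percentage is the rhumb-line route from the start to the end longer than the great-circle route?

2.7%

Great circle: σ = 2.2311 rad → d_gc = Rσ = 14216.7 km
Rhumb: Δφ = +0.8290, Δλ = -2.2672, Δψ = +0.8803, q = Δφ/Δψ = 0.9418 → d_rh = R√(Δφ²+q²Δλ²) = 14595.0 km
Excess = (14595.0 − 14216.7) / 14216.7 = 378.3 / 14216.7 = 2.66% ≈ 2.7%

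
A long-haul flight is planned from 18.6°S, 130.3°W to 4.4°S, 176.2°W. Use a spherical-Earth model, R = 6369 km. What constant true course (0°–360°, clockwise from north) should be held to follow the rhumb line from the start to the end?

Meridional parts: M(φ₁)=-0.3305, M(φ₂)=-0.0769 → ΔM = +0.2536;  Δλ = -0.8011 rad
tan C = Δλ / ΔM = -3.1587 → C = 287.57°

287.6°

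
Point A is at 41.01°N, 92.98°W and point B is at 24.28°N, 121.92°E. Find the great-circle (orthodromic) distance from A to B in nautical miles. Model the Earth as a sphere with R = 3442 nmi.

Haversine: a = sin²(Δφ/2)+cos φ₁ cos φ₂ sin²(Δλ/2) = 0.64716;  σ = 2·atan2(√a,√(1−a))
σ = 107.117° → d = Rσ = 3442·1.86954 = 6435 nmi

6435 nmi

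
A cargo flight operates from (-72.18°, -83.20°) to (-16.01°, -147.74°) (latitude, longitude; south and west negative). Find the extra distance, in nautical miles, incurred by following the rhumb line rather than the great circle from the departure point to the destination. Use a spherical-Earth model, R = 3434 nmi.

122 nmi

Great circle: cos σ = sin φ₁ sin φ₂ + cos φ₁ cos φ₂ cos Δλ,  σ = 1.1712 rad → d_gc = 4022.0 nmi
Rhumb line: Δψ = +1.5698, q = Δφ/Δψ = 0.6245, d_rh = R√(Δφ²+q²Δλ²) = 4143.6 nmi
Excess = 4143.6 − 4022.0 = 121.6 ≈ 122 nmi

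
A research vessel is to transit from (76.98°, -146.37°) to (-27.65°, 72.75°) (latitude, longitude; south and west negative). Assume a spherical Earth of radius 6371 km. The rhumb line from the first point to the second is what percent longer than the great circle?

Great circle: σ = 2.2230 rad → d_gc = Rσ = 14162.9 km
Rhumb: Δφ = -1.8261, Δλ = -2.4588, Δψ = -2.6731, q = Δφ/Δψ = 0.6832 → d_rh = R√(Δφ²+q²Δλ²) = 15807.8 km
Excess = (15807.8 − 14162.9) / 14162.9 = 1644.9 / 14162.9 = 11.61% ≈ 11.6%

11.6%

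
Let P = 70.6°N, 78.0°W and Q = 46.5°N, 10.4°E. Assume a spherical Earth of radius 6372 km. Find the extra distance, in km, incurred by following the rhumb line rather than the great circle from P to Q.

415 km

Great circle: cos σ = sin φ₁ sin φ₂ + cos φ₁ cos φ₂ cos Δλ,  σ = 0.8085 rad → d_gc = 5151.9 km
Rhumb line: Δψ = -0.8476, q = Δφ/Δψ = 0.4963, d_rh = R√(Δφ²+q²Δλ²) = 5566.6 km
Excess = 5566.6 − 5151.9 = 414.7 ≈ 415 km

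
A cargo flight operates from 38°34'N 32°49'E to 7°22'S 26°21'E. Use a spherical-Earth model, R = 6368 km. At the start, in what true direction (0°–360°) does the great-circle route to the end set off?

θ = atan2( sin Δλ·cos φ₂ ,  cos φ₁ sin φ₂ − sin φ₁ cos φ₂ cos Δλ )
  = atan2(-0.1117, -0.7146) = 188.88°

188.9°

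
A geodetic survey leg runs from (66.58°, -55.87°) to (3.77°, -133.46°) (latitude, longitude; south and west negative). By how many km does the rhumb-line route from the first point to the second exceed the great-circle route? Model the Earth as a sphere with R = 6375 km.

Great circle: cos σ = sin φ₁ sin φ₂ + cos φ₁ cos φ₂ cos Δλ,  σ = 1.4247 rad → d_gc = 9082.5 km
Rhumb line: Δψ = -1.5079, q = Δφ/Δψ = 0.7270, d_rh = R√(Δφ²+q²Δλ²) = 9393.2 km
Excess = 9393.2 − 9082.5 = 310.7 ≈ 311 km

311 km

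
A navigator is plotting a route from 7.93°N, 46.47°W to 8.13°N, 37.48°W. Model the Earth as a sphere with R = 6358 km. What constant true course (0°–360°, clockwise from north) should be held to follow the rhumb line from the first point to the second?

88.7°

Δψ = ln[tan(π/4+φ₂/2)/tan(π/4+φ₁/2)] = +0.0035
Δλ = +0.1569 rad (taken the short way round)
course = atan2(Δλ, Δψ) = 88.71°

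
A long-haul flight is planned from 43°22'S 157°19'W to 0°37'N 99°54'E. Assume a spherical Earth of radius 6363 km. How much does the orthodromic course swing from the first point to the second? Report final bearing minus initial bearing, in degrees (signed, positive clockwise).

+52.4°

Initial bearing θ₁ = atan2(sin Δλ cos φ₂, cos φ₁ sin φ₂ − sin φ₁ cos φ₂ cos Δλ) = 261.59°
Final bearing θ₂ = (initial bearing from the destination back to the start) + 180° = 314.01°
Δθ = θ₂ − θ₁ = +52.4°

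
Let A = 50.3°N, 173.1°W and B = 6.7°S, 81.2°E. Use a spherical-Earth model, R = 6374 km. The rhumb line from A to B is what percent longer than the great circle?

Great circle: σ = 1.8353 rad → d_gc = Rσ = 11698.2 km
Rhumb: Δφ = -0.9948, Δλ = -1.8448, Δψ = -1.1361, q = Δφ/Δψ = 0.8757 → d_rh = R√(Δφ²+q²Δλ²) = 12093.0 km
Excess = (12093.0 − 11698.2) / 11698.2 = 394.8 / 11698.2 = 3.37% ≈ 3.4%

3.4%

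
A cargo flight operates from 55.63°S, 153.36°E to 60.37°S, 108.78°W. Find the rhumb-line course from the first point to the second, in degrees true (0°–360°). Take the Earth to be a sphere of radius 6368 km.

Meridional parts: M(φ₁)=-1.1736, M(φ₂)=-1.3299 → ΔM = -0.1564;  Δλ = +1.7080 rad
tan C = Δλ / ΔM = -10.9214 → C = 95.23°

95.2°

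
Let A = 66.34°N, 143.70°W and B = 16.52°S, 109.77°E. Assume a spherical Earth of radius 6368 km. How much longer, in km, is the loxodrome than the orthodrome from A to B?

Great circle: cos σ = sin φ₁ sin φ₂ + cos φ₁ cos φ₂ cos Δλ,  σ = 1.9497 rad → d_gc = 12415.8 km
Rhumb line: Δψ = -1.8556, q = Δφ/Δψ = 0.7793, d_rh = R√(Δφ²+q²Δλ²) = 13036.7 km
Excess = 13036.7 − 12415.8 = 620.9 ≈ 621 km

621 km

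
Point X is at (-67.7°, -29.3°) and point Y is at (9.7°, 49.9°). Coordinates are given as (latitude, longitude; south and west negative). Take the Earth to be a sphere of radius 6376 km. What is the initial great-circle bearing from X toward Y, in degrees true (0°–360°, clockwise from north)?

76.4°

θ = atan2( sin Δλ·cos φ₂ ,  cos φ₁ sin φ₂ − sin φ₁ cos φ₂ cos Δλ )
  = atan2(+0.9682, +0.2348) = 76.37°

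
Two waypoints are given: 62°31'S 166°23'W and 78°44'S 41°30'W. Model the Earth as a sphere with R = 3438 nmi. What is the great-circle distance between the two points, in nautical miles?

cos σ = sin φ₁ sin φ₂ + cos φ₁ cos φ₂ cos Δλ
      = sin(-62.52°)sin(-78.73°) + cos(-62.52°)cos(-78.73°)cos(124.88°) = 0.8185
σ = 35.067° → d = Rσ = 3438·0.61203 = 2104 nmi

2104 nmi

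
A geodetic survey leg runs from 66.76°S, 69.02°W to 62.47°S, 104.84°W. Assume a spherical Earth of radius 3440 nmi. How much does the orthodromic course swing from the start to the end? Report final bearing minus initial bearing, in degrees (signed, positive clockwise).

+32.6°

Initial bearing θ₁ = atan2(sin Δλ cos φ₂, cos φ₁ sin φ₂ − sin φ₁ cos φ₂ cos Δλ) = 268.83°
Final bearing θ₂ = (initial bearing from the destination back to the start) + 180° = 301.41°
Δθ = θ₂ − θ₁ = +32.6°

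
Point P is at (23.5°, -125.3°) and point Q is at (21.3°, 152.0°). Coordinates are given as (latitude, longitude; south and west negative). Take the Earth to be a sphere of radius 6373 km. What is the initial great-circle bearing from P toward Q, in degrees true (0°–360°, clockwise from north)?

287.2°

N = sin Δλ·cos φ₂ = -0.9241;  D = cos φ₁ sin φ₂ − sin φ₁ cos φ₂ cos Δλ = +0.2859
initial course = atan2(N, D) = 287.19°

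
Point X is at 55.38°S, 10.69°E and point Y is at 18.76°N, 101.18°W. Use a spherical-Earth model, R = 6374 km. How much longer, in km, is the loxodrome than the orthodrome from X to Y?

Great circle: cos σ = sin φ₁ sin φ₂ + cos φ₁ cos φ₂ cos Δλ,  σ = 2.0545 rad → d_gc = 13095.3 km
Rhumb line: Δψ = +1.4993, q = Δφ/Δψ = 0.8631, d_rh = R√(Δφ²+q²Δλ²) = 13542.5 km
Excess = 13542.5 − 13095.3 = 447.2 ≈ 447 km

447 km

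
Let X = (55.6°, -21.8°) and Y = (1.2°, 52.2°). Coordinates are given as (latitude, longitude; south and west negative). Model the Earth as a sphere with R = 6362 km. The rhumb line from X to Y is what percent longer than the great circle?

Great circle: σ = 1.3970 rad → d_gc = Rσ = 8887.4 km
Rhumb: Δφ = -0.9495, Δλ = +1.2915, Δψ = -1.1517, q = Δφ/Δψ = 0.8244 → d_rh = R√(Δφ²+q²Δλ²) = 9076.0 km
Excess = (9076.0 − 8887.4) / 8887.4 = 188.6 / 8887.4 = 2.12% ≈ 2.1%

2.1%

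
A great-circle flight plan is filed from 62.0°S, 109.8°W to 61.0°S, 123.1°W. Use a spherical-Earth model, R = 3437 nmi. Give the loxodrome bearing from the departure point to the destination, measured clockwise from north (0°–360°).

279.0°

Meridional parts: M(φ₁)=-1.3890, M(φ₂)=-1.3524 → ΔM = +0.0366;  Δλ = -0.2321 rad
tan C = Δλ / ΔM = -6.3456 → C = 278.96°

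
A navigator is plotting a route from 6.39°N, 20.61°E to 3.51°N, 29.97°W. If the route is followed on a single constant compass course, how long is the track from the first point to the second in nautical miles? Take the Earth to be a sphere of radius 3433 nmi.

Δψ = ln[tan(π/4+φ₂/2)/tan(π/4+φ₁/2)] = -0.0505;  Δφ = -0.0503 rad,  Δλ = -0.8828 rad
q = Δφ/Δψ = 0.9962
d = R·√(Δφ² + q²Δλ²) = 3433·0.88084 = 3024 nmi

3024 nmi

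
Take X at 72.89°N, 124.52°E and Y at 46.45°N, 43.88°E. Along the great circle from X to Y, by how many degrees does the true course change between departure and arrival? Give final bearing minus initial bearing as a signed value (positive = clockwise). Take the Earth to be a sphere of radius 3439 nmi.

At departure: θ₁ = atan2(sin Δλ cos φ₂, cos φ₁ sin φ₂ − sin φ₁ cos φ₂ cos Δλ) = 278.87°
At arrival: θ₂ = atan2(sin Δλ cos φ₁, −cos φ₂ sin φ₁ + sin φ₂ cos φ₁ cos Δλ) = 204.95°
Δθ = θ₂ − θ₁ = -73.9°

-73.9°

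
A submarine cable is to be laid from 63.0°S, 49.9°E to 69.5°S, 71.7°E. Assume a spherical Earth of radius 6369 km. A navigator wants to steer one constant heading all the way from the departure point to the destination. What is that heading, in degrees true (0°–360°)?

Δψ = ln[tan(π/4+φ₂/2)/tan(π/4+φ₁/2)] = -0.2834
Δλ = +0.3805 rad (taken the short way round)
course = atan2(Δλ, Δψ) = 126.68°

126.7°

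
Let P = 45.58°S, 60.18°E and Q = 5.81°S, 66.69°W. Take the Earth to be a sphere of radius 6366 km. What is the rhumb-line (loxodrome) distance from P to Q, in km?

Δψ = ln[tan(π/4+φ₂/2)/tan(π/4+φ₁/2)] = +0.7942;  Δφ = +0.6941 rad,  Δλ = -2.2143 rad
q = Δφ/Δψ = 0.8740
d = R·√(Δφ² + q²Δλ²) = 6366·2.05601 = 13089 km

13089 km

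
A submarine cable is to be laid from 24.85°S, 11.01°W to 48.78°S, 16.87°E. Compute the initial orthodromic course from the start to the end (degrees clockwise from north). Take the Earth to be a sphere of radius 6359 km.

N = sin Δλ·cos φ₂ = +0.3081;  D = cos φ₁ sin φ₂ − sin φ₁ cos φ₂ cos Δλ = -0.4378
initial course = atan2(N, D) = 144.86°

144.9°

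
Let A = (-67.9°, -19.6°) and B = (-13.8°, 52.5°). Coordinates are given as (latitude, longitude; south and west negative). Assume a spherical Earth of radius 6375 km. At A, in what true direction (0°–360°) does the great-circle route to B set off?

θ = atan2( sin Δλ·cos φ₂ ,  cos φ₁ sin φ₂ − sin φ₁ cos φ₂ cos Δλ )
  = atan2(+0.9241, +0.1868) = 78.57°

78.6°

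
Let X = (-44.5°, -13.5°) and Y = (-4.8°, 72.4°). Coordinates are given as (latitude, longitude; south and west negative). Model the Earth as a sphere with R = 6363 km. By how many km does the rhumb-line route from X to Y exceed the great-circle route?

Great circle: cos σ = sin φ₁ sin φ₂ + cos φ₁ cos φ₂ cos Δλ,  σ = 1.4611 rad → d_gc = 9297.0 km
Rhumb line: Δψ = +0.7852, q = Δφ/Δψ = 0.8824, d_rh = R√(Δφ²+q²Δλ²) = 9502.8 km
Excess = 9502.8 − 9297.0 = 205.8 ≈ 206 km

206 km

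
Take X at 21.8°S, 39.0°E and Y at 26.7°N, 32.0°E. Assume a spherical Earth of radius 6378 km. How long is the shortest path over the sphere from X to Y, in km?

cos σ = sin φ₁ sin φ₂ + cos φ₁ cos φ₂ cos Δλ
      = sin(-21.80°)sin(26.70°) + cos(-21.80°)cos(26.70°)cos(-7.00°) = 0.6564
σ = 48.971° → d = Rσ = 6378·0.85471 = 5451 km

5451 km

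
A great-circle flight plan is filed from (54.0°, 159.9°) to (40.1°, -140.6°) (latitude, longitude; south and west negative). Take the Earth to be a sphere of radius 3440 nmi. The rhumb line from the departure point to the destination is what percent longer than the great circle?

Great circle: σ = 0.7238 rad → d_gc = Rσ = 2489.8 nmi
Rhumb: Δφ = -0.2426, Δλ = +1.0385, Δψ = -0.3590, q = Δφ/Δψ = 0.6758 → d_rh = R√(Δφ²+q²Δλ²) = 2554.3 nmi
Excess = (2554.3 − 2489.8) / 2489.8 = 64.5 / 2489.8 = 2.59% ≈ 2.6%

2.6%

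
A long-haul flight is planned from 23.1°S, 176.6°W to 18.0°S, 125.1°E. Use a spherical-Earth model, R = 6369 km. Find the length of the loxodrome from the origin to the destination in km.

Δψ = ln[tan(π/4+φ₂/2)/tan(π/4+φ₁/2)] = +0.0951;  Δφ = +0.0890 rad,  Δλ = -1.0175 rad
q = Δφ/Δψ = 0.9360
d = R·√(Δφ² + q²Δλ²) = 6369·0.95653 = 6092 km

6092 km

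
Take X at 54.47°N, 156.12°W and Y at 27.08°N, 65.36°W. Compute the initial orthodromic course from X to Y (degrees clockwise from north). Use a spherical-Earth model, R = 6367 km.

N = sin Δλ·cos φ₂ = +0.8903;  D = cos φ₁ sin φ₂ − sin φ₁ cos φ₂ cos Δλ = +0.2742
initial course = atan2(N, D) = 72.88°

72.9°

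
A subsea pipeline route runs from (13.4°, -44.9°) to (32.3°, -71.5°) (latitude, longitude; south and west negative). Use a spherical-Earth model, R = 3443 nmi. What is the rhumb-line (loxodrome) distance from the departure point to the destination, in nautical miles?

1853 nmi

Δψ = ln[tan(π/4+φ₂/2)/tan(π/4+φ₁/2)] = +0.3602;  Δφ = +0.3299 rad,  Δλ = -0.4643 rad
q = Δφ/Δψ = 0.9158
d = R·√(Δφ² + q²Δλ²) = 3443·0.53814 = 1853 nmi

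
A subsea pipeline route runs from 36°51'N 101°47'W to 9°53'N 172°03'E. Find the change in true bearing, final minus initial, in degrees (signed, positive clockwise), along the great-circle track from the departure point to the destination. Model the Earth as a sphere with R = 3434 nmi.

At departure: θ₁ = atan2(sin Δλ cos φ₂, cos φ₁ sin φ₂ − sin φ₁ cos φ₂ cos Δλ) = 275.68°
At arrival: θ₂ = atan2(sin Δλ cos φ₁, −cos φ₂ sin φ₁ + sin φ₂ cos φ₁ cos Δλ) = 233.93°
Δθ = θ₂ − θ₁ = -41.8°

-41.8°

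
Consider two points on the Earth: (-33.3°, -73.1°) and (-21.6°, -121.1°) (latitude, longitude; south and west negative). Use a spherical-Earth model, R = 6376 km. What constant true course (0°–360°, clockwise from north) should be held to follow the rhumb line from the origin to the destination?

285.4°

Δψ = ln[tan(π/4+φ₂/2)/tan(π/4+φ₁/2)] = +0.2307
Δλ = -0.8378 rad (taken the short way round)
course = atan2(Δλ, Δψ) = 285.40°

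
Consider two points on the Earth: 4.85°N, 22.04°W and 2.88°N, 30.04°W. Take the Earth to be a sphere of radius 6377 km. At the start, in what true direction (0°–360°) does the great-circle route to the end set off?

θ = atan2( sin Δλ·cos φ₂ ,  cos φ₁ sin φ₂ − sin φ₁ cos φ₂ cos Δλ )
  = atan2(-0.1390, -0.0336) = 256.43°

256.4°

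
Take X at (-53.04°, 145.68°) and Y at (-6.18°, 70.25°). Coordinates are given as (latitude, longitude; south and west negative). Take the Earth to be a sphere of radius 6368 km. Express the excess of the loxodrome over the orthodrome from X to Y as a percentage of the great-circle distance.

Great circle: σ = 1.3321 rad → d_gc = Rσ = 8483.1 km
Rhumb: Δφ = +0.8179, Δλ = -1.3165, Δψ = +0.9879, q = Δφ/Δψ = 0.8279 → d_rh = R√(Δφ²+q²Δλ²) = 8677.2 km
Excess = (8677.2 − 8483.1) / 8483.1 = 194.1 / 8483.1 = 2.29% ≈ 2.3%

2.3%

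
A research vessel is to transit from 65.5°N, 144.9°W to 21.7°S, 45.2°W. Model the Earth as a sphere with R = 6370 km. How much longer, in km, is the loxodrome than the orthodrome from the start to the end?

461 km

Great circle: cos σ = sin φ₁ sin φ₂ + cos φ₁ cos φ₂ cos Δλ,  σ = 1.9838 rad → d_gc = 12636.9 km
Rhumb line: Δψ = -1.9154, q = Δφ/Δψ = 0.7946, d_rh = R√(Δφ²+q²Δλ²) = 13097.9 km
Excess = 13097.9 − 12636.9 = 461.0 ≈ 461 km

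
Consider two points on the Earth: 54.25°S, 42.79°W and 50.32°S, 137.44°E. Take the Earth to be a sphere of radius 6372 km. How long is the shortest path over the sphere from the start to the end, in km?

Haversine: a = sin²(Δφ/2)+cos φ₁ cos φ₂ sin²(Δλ/2) = 0.37422;  σ = 2·atan2(√a,√(1−a))
σ = 75.430° → d = Rσ = 6372·1.31650 = 8389 km

8389 km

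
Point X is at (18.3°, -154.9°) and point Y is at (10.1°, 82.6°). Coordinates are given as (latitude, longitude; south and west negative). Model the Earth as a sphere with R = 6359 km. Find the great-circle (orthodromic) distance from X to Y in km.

cos σ = sin φ₁ sin φ₂ + cos φ₁ cos φ₂ cos Δλ
      = sin(18.30°)sin(10.10°) + cos(18.30°)cos(10.10°)cos(-122.50°) = -0.4472
σ = 116.561° → d = Rσ = 6359·2.03438 = 12937 km

12937 km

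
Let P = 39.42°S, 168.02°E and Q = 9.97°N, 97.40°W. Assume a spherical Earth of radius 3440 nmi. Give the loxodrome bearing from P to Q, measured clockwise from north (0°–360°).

Meridional parts: M(φ₁)=-0.7498, M(φ₂)=+0.1749 → ΔM = +0.9246;  Δλ = +1.6507 rad
tan C = Δλ / ΔM = +1.7853 → C = 60.74°

60.7°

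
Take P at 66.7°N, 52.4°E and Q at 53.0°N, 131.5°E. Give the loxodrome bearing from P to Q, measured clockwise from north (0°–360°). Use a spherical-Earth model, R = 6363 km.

Meridional parts: M(φ₁)=+1.5790, M(φ₂)=+1.0948 → ΔM = -0.4842;  Δλ = +1.3806 rad
tan C = Δλ / ΔM = -2.8514 → C = 109.33°

109.3°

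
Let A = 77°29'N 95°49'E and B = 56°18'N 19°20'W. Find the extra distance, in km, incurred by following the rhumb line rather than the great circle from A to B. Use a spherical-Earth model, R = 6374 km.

Great circle: cos σ = sin φ₁ sin φ₂ + cos φ₁ cos φ₂ cos Δλ,  σ = 0.7058 rad → d_gc = 4498.9 km
Rhumb line: Δψ = -1.0159, q = Δφ/Δψ = 0.3639, d_rh = R√(Δφ²+q²Δλ²) = 5223.9 km
Excess = 5223.9 − 4498.9 = 725.0 ≈ 725 km

725 km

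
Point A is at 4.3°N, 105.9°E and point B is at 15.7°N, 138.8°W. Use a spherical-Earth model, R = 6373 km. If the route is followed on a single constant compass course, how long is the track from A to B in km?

12671 km

Δψ = ln[tan(π/4+φ₂/2)/tan(π/4+φ₁/2)] = +0.2024;  Δφ = +0.1990 rad,  Δλ = +2.0124 rad
q = Δφ/Δψ = 0.9831
d = R·√(Δφ² + q²Δλ²) = 6373·1.98830 = 12671 km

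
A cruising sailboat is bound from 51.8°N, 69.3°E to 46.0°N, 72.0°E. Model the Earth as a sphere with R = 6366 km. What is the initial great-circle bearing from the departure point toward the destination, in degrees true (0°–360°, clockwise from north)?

162.0°

N = sin Δλ·cos φ₂ = +0.0327;  D = cos φ₁ sin φ₂ − sin φ₁ cos φ₂ cos Δλ = -0.1005
initial course = atan2(N, D) = 161.96°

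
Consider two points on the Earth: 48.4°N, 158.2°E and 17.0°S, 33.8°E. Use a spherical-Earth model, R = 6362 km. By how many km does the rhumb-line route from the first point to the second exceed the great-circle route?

481 km

Great circle: cos σ = sin φ₁ sin φ₂ + cos φ₁ cos φ₂ cos Δλ,  σ = 2.1863 rad → d_gc = 13909.0 km
Rhumb line: Δψ = -1.2691, q = Δφ/Δψ = 0.8994, d_rh = R√(Δφ²+q²Δλ²) = 14390.4 km
Excess = 14390.4 − 13909.0 = 481.4 ≈ 481 km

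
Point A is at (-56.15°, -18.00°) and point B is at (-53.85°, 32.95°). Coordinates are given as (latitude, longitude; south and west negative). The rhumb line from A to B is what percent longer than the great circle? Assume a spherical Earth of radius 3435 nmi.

2.3%

Great circle: σ = 0.4999 rad → d_gc = Rσ = 1717.3 nmi
Rhumb: Δφ = +0.0401, Δλ = +0.8892, Δψ = +0.0700, q = Δφ/Δψ = 0.5734 → d_rh = R√(Δφ²+q²Δλ²) = 1756.8 nmi
Excess = (1756.8 − 1717.3) / 1717.3 = 39.5 / 1717.3 = 2.30% ≈ 2.3%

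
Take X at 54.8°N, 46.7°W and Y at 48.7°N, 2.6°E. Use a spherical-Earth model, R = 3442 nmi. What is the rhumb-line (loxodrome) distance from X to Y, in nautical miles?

1866 nmi

Rhumb course C = atan2(Δλ, Δψ) with Δψ = ln[tan(π/4+φ₂/2)/tan(π/4+φ₁/2)] = -0.1723, Δλ = +0.8604 → C = 101.32°
d = R·|Δφ| / |cos C| = 3442·0.10647 / 0.19636 = 1866 nmi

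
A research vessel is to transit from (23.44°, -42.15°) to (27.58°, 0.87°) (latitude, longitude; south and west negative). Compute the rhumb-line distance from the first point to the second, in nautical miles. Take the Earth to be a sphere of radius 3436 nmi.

Δψ = ln[tan(π/4+φ₂/2)/tan(π/4+φ₁/2)] = +0.0801;  Δφ = +0.0723 rad,  Δλ = +0.7508 rad
q = Δφ/Δψ = 0.9022
d = R·√(Δφ² + q²Δλ²) = 3436·0.68127 = 2341 nmi

2341 nmi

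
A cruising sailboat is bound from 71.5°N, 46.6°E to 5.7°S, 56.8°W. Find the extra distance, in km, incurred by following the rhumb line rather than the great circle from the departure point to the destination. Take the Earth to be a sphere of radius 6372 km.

718 km

Great circle: cos σ = sin φ₁ sin φ₂ + cos φ₁ cos φ₂ cos Δλ,  σ = 1.7389 rad → d_gc = 11080.6 km
Rhumb line: Δψ = -1.9145, q = Δφ/Δψ = 0.7038, d_rh = R√(Δφ²+q²Δλ²) = 11798.7 km
Excess = 11798.7 − 11080.6 = 718.1 ≈ 718 km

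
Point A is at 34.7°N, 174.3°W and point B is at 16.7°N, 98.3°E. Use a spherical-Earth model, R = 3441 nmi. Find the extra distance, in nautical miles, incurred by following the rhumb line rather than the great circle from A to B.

109 nmi

Great circle: cos σ = sin φ₁ sin φ₂ + cos φ₁ cos φ₂ cos Δλ,  σ = 1.3701 rad → d_gc = 4714.7 nmi
Rhumb line: Δψ = -0.3508, q = Δφ/Δψ = 0.8956, d_rh = R√(Δφ²+q²Δλ²) = 4823.8 nmi
Excess = 4823.8 − 4714.7 = 109.1 ≈ 109 nmi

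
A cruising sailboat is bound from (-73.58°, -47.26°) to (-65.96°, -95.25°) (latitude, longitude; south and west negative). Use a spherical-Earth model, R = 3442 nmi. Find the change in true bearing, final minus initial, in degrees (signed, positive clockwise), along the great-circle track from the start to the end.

+45.4°

At departure: θ₁ = atan2(sin Δλ cos φ₂, cos φ₁ sin φ₂ − sin φ₁ cos φ₂ cos Δλ) = 270.64°
At arrival: θ₂ = atan2(sin Δλ cos φ₁, −cos φ₂ sin φ₁ + sin φ₂ cos φ₁ cos Δλ) = 316.06°
Δθ = θ₂ − θ₁ = +45.4°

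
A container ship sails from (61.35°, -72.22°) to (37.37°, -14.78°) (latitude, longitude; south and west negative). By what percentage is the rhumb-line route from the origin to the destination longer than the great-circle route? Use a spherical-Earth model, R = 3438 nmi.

2.6%

Great circle: σ = 0.7411 rad → d_gc = Rσ = 2548.0 nmi
Rhumb: Δφ = -0.4185, Δλ = +1.0025, Δψ = -0.6610, q = Δφ/Δψ = 0.6332 → d_rh = R√(Δφ²+q²Δλ²) = 2614.1 nmi
Excess = (2614.1 − 2548.0) / 2548.0 = 66.1 / 2548.0 = 2.59% ≈ 2.6%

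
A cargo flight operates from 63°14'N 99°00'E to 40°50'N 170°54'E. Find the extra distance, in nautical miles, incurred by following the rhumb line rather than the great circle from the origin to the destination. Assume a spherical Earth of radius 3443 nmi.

Great circle: cos σ = sin φ₁ sin φ₂ + cos φ₁ cos φ₂ cos Δλ,  σ = 0.8098 rad → d_gc = 2788.1 nmi
Rhumb line: Δψ = -0.6538, q = Δφ/Δψ = 0.5980, d_rh = R√(Δφ²+q²Δλ²) = 2913.3 nmi
Excess = 2913.3 − 2788.1 = 125.2 ≈ 125 nmi

125 nmi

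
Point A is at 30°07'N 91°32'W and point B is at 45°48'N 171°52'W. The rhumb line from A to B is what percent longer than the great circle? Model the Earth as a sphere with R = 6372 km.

3.6%

Great circle: σ = 1.0917 rad → d_gc = Rσ = 6956.3 km
Rhumb: Δφ = +0.2737, Δλ = -1.4021, Δψ = +0.3496, q = Δφ/Δψ = 0.7830 → d_rh = R√(Δφ²+q²Δλ²) = 7209.2 km
Excess = (7209.2 − 6956.3) / 6956.3 = 252.9 / 6956.3 = 3.64% ≈ 3.6%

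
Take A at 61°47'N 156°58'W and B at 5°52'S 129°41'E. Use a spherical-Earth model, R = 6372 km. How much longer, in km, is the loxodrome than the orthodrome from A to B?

213 km

Great circle: cos σ = sin φ₁ sin φ₂ + cos φ₁ cos φ₂ cos Δλ,  σ = 1.5261 rad → d_gc = 9724.2 km
Rhumb line: Δψ = -1.4835, q = Δφ/Δψ = 0.7959, d_rh = R√(Δφ²+q²Δλ²) = 9937.5 km
Excess = 9937.5 − 9724.2 = 213.3 ≈ 213 km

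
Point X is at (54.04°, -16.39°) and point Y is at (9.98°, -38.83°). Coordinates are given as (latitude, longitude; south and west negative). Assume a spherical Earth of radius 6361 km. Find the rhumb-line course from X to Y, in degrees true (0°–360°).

Meridional parts: M(φ₁)=+1.1254, M(φ₂)=+0.1751 → ΔM = -0.9503;  Δλ = -0.3917 rad
tan C = Δλ / ΔM = +0.4121 → C = 202.40°

202.4°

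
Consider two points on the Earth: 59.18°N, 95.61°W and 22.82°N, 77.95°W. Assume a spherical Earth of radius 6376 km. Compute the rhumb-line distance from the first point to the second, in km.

Rhumb course C = atan2(Δλ, Δψ) with Δψ = ln[tan(π/4+φ₂/2)/tan(π/4+φ₁/2)] = -0.8794, Δλ = +0.3082 → C = 160.69°
d = R·|Δφ| / |cos C| = 6376·0.63460 / 0.94372 = 4288 km

4288 km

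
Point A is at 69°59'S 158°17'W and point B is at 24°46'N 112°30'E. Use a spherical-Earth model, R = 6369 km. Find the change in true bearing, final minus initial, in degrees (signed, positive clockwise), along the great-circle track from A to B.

+58.5°

Initial bearing θ₁ = atan2(sin Δλ cos φ₂, cos φ₁ sin φ₂ − sin φ₁ cos φ₂ cos Δλ) = 279.69°
Final bearing θ₂ = (initial bearing from the destination back to the start) + 180° = 338.19°
Δθ = θ₂ − θ₁ = +58.5°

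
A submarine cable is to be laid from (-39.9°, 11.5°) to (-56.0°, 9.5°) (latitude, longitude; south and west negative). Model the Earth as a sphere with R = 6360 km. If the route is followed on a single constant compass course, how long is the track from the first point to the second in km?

1793 km

Rhumb course C = atan2(Δλ, Δψ) with Δψ = ln[tan(π/4+φ₂/2)/tan(π/4+φ₁/2)] = -0.4244, Δλ = -0.0349 → C = 184.70°
d = R·|Δφ| / |cos C| = 6360·0.28100 / 0.99663 = 1793 km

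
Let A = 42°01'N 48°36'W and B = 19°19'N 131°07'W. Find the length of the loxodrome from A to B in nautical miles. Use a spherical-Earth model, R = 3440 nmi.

4428 nmi

Rhumb course C = atan2(Δλ, Δψ) with Δψ = ln[tan(π/4+φ₂/2)/tan(π/4+φ₁/2)] = -0.4658, Δλ = -1.4402 → C = 252.08°
d = R·|Δφ| / |cos C| = 3440·0.39619 / 0.30776 = 4428 nmi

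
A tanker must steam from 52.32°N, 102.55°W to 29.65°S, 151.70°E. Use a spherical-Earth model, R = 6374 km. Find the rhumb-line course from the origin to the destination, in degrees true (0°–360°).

228.8°

Meridional parts: M(φ₁)=+1.0753, M(φ₂)=-0.5423 → ΔM = -1.6175;  Δλ = -1.8457 rad
tan C = Δλ / ΔM = +1.1411 → C = 228.77°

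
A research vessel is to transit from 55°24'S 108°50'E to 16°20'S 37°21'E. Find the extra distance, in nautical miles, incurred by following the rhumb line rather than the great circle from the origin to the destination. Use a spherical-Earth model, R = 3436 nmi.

106 nmi

Great circle: cos σ = sin φ₁ sin φ₂ + cos φ₁ cos φ₂ cos Δλ,  σ = 1.1543 rad → d_gc = 3966.2 nmi
Rhumb line: Δψ = +0.8775, q = Δφ/Δψ = 0.7771, d_rh = R√(Δφ²+q²Δλ²) = 4072.5 nmi
Excess = 4072.5 − 3966.2 = 106.3 ≈ 106 nmi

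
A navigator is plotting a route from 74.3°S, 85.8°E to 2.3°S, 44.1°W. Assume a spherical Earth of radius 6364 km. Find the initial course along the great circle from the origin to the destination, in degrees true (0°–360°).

N = sin Δλ·cos φ₂ = -0.7665;  D = cos φ₁ sin φ₂ − sin φ₁ cos φ₂ cos Δλ = -0.6279
initial course = atan2(N, D) = 230.68°

230.7°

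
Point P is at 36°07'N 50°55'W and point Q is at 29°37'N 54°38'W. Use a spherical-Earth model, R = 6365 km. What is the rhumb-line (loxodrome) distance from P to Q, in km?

Δψ = ln[tan(π/4+φ₂/2)/tan(π/4+φ₁/2)] = -0.1352;  Δφ = -0.1134 rad,  Δλ = -0.0649 rad
q = Δφ/Δψ = 0.8391
d = R·√(Δφ² + q²Δλ²) = 6365·0.12583 = 801 km

801 km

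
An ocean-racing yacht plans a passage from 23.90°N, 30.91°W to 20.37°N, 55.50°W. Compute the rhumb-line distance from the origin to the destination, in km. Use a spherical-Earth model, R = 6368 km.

2561 km

Rhumb course C = atan2(Δλ, Δψ) with Δψ = ln[tan(π/4+φ₂/2)/tan(π/4+φ₁/2)] = -0.0665, Δλ = -0.4292 → C = 261.19°
d = R·|Δφ| / |cos C| = 6368·0.06161 / 0.15318 = 2561 km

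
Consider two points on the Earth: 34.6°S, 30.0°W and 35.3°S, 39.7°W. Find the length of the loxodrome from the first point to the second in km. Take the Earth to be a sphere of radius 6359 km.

886 km

Rhumb course C = atan2(Δλ, Δψ) with Δψ = ln[tan(π/4+φ₂/2)/tan(π/4+φ₁/2)] = -0.0149, Δλ = -0.1693 → C = 264.97°
d = R·|Δφ| / |cos C| = 6359·0.01222 / 0.08771 = 886 km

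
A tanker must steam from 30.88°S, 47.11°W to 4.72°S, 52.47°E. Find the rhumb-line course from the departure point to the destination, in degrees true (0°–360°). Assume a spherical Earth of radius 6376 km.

Δψ = ln[tan(π/4+φ₂/2)/tan(π/4+φ₁/2)] = +0.4846
Δλ = +1.7380 rad (taken the short way round)
course = atan2(Δλ, Δψ) = 74.42°

74.4°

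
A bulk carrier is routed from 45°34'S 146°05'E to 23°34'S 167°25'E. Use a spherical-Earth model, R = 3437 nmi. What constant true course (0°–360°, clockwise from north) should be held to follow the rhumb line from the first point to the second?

Δψ = ln[tan(π/4+φ₂/2)/tan(π/4+φ₁/2)] = +0.4720
Δλ = +0.3723 rad (taken the short way round)
course = atan2(Δλ, Δψ) = 38.27°

38.3°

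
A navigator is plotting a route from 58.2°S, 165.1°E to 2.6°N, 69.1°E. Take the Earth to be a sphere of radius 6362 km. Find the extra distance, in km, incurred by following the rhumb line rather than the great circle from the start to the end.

Great circle: cos σ = sin φ₁ sin φ₂ + cos φ₁ cos φ₂ cos Δλ,  σ = 1.6645 rad → d_gc = 10589.6 km
Rhumb line: Δψ = +1.3012, q = Δφ/Δψ = 0.8155, d_rh = R√(Δφ²+q²Δλ²) = 11007.0 km
Excess = 11007.0 − 10589.6 = 417.4 ≈ 417 km

417 km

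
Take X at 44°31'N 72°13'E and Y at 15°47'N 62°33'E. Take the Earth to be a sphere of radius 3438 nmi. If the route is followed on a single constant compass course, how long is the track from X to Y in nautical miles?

Δψ = ln[tan(π/4+φ₂/2)/tan(π/4+φ₁/2)] = -0.5905;  Δφ = -0.5015 rad,  Δλ = -0.1687 rad
q = Δφ/Δψ = 0.8493
d = R·√(Δφ² + q²Δλ²) = 3438·0.52156 = 1793 nmi

1793 nmi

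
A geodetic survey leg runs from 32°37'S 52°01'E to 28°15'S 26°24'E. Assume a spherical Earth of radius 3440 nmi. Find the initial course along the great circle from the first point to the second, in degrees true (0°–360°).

θ = atan2( sin Δλ·cos φ₂ ,  cos φ₁ sin φ₂ − sin φ₁ cos φ₂ cos Δλ )
  = atan2(-0.3809, +0.0295) = 274.42°

274.4°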